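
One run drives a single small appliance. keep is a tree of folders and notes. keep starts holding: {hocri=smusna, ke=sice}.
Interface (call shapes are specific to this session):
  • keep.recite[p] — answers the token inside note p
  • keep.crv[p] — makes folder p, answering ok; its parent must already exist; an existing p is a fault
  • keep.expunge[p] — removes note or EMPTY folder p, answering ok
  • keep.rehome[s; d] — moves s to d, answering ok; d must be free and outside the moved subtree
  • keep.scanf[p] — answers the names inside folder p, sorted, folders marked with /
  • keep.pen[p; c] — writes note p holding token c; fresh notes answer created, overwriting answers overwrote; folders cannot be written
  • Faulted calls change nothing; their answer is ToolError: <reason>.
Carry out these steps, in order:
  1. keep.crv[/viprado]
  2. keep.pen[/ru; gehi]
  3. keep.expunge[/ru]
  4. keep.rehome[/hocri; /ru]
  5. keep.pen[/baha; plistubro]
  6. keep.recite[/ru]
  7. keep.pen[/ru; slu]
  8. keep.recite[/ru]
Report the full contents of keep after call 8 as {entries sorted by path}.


-- crv(p→/viprado) -> ok
-- pen(p→/ru, c→gehi) -> created
-- expunge(p→/ru) -> ok
-- rehome(s→/hocri, d→/ru) -> ok
-- pen(p→/baha, c→plistubro) -> created
-- recite(p→/ru) -> smusna
-- pen(p→/ru, c→slu) -> overwrote
-- recite(p→/ru) -> slu

Answer: {baha=plistubro, ke=sice, ru=slu, viprado/}


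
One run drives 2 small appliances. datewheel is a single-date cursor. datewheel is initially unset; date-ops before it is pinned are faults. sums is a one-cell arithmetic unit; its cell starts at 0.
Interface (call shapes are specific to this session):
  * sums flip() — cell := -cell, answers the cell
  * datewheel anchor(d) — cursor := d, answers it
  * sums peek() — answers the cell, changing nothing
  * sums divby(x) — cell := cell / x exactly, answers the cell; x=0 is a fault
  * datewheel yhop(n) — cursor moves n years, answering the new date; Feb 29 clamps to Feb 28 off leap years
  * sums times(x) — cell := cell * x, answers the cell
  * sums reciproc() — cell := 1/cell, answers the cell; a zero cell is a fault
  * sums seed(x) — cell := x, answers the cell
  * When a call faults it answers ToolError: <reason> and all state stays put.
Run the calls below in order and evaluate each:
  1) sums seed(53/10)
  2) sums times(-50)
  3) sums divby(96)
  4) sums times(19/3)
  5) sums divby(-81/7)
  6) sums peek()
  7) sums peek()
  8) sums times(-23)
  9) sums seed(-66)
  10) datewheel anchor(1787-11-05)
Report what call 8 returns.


Calling sums seed with x='53/10', → 53/10.
Next I call sums times with x='-50', and observe -265.
Calling sums divby with x='96': -265/96.
Then sums times with x='19/3', and observe -5035/288.
Using sums divby with x='-81/7', and get 35245/23328.
Next I call sums peek(): 35245/23328.
Then sums peek(), and observe 35245/23328.
Now I run sums times with x='-23', giving -810635/23328.
I try sums seed with x='-66', and get -66.
I use datewheel anchor with d='1787-11-05', → 1787-11-05.

Answer: -810635/23328


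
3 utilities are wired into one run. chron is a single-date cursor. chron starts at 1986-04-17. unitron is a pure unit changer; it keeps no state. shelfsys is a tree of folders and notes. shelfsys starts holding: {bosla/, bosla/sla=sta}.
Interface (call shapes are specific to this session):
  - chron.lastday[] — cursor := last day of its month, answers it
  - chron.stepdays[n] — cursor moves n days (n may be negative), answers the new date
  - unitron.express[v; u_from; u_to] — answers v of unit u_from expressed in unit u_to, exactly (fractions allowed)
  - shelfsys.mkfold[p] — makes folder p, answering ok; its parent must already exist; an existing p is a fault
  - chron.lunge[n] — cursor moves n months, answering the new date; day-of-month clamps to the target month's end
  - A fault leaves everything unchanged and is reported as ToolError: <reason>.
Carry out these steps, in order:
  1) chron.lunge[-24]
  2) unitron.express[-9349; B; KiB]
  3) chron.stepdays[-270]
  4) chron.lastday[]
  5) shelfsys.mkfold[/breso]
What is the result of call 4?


~$ chron.lunge n→-24
[out] 1984-04-17
~$ unitron.express v→-9349 u_from→B u_to→KiB
[out] -9349/1024
~$ chron.stepdays n→-270
[out] 1983-07-22
~$ chron.lastday
[out] 1983-07-31
~$ shelfsys.mkfold p→/breso
[out] ok

Answer: 1983-07-31


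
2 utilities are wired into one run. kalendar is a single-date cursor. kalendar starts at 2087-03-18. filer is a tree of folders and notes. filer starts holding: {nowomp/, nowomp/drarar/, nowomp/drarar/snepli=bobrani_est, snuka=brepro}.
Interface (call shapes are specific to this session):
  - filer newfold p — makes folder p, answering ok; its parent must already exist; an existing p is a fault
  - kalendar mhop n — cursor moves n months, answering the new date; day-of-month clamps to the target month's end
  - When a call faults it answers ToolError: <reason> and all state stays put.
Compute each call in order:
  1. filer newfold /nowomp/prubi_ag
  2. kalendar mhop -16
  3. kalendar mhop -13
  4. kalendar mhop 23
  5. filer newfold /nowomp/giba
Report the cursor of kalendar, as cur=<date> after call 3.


Answer: cur=2084-10-18

Derivation:
Do: filer newfold[p=/nowomp/prubi_ag]
See: ok
Do: kalendar mhop[n=-16]
See: 2085-11-18
Do: kalendar mhop[n=-13]
See: 2084-10-18
Do: kalendar mhop[n=23]
See: 2086-09-18
Do: filer newfold[p=/nowomp/giba]
See: ok


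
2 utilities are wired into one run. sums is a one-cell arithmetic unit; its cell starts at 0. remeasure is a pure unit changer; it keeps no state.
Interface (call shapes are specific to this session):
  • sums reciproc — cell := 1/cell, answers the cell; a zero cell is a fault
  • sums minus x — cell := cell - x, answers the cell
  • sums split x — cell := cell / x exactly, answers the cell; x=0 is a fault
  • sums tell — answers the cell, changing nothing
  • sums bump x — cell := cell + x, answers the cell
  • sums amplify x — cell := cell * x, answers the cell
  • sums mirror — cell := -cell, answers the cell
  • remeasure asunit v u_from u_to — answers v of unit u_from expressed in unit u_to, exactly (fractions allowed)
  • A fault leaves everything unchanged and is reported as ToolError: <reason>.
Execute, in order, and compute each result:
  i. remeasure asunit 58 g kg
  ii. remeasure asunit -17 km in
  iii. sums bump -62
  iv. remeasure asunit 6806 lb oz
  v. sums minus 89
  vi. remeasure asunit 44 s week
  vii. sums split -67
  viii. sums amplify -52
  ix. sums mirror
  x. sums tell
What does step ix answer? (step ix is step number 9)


I call remeasure asunit(v=58, u_from=g, u_to=kg), and see 29/500.
Now I run remeasure asunit(v=-17, u_from=km, u_to=in), and get -85000000/127.
I use sums bump(x=-62): -62.
Now I run remeasure asunit(v=6806, u_from=lb, u_to=oz), — result: 108896.
I use sums minus(x=89), — result: -151.
Calling remeasure asunit(v=44, u_from=s, u_to=week), which returns 11/151200.
Next I call sums split(x=-67), → 151/67.
Then sums amplify(x=-52), giving -7852/67.
Calling sums mirror: 7852/67.
I invoke sums tell, giving 7852/67.

Answer: 7852/67


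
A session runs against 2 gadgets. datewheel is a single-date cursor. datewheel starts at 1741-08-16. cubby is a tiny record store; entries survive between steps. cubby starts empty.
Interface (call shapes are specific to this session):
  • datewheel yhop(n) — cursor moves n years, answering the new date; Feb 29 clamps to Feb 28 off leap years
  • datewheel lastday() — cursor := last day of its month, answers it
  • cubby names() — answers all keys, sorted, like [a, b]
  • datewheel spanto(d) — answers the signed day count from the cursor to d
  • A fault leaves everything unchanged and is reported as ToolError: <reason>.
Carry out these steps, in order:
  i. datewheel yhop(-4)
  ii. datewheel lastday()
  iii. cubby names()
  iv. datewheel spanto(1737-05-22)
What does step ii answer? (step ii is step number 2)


> datewheel yhop n='-4'
  1737-08-16
> datewheel lastday
  1737-08-31
> cubby names
  []
> datewheel spanto d='1737-05-22'
  -101

Answer: 1737-08-31


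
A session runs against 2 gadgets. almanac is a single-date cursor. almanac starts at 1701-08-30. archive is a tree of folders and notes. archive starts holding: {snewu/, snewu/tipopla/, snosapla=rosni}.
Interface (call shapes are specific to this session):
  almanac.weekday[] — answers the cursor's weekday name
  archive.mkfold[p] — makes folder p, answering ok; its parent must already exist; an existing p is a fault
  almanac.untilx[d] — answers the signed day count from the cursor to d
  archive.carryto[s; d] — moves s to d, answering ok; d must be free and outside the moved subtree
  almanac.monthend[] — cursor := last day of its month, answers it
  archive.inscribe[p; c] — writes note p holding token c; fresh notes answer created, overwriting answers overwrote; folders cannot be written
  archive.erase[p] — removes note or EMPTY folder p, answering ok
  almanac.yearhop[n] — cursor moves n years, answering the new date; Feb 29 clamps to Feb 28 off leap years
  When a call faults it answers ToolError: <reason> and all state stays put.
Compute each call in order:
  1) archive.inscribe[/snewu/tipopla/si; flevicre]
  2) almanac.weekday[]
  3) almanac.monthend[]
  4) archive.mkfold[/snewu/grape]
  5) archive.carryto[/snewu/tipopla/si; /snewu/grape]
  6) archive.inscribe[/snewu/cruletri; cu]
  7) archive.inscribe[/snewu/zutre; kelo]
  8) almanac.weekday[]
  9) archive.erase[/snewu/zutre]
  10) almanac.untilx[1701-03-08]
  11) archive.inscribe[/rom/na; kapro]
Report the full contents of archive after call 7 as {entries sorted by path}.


Now I run inscribe on p→/snewu/tipopla/si, c→flevicre, → created.
Next I call weekday(), and observe Tuesday.
Now I run monthend, and see 1701-08-31.
Then mkfold on p→/snewu/grape, and observe ok.
Calling carryto on s→/snewu/tipopla/si, d→/snewu/grape, — result: ToolError: exists.
Using inscribe on p→/snewu/cruletri, c→cu, → created.
I run inscribe on p→/snewu/zutre, c→kelo, and see created.
Calling weekday, giving Wednesday.
Then erase on p→/snewu/zutre, and get ok.
I try untilx on d→1701-03-08: -176.
Then inscribe on p→/rom/na, c→kapro, yielding ToolError: no parent.

Answer: {snewu/, snewu/cruletri=cu, snewu/grape/, snewu/tipopla/, snewu/tipopla/si=flevicre, snewu/zutre=kelo, snosapla=rosni}


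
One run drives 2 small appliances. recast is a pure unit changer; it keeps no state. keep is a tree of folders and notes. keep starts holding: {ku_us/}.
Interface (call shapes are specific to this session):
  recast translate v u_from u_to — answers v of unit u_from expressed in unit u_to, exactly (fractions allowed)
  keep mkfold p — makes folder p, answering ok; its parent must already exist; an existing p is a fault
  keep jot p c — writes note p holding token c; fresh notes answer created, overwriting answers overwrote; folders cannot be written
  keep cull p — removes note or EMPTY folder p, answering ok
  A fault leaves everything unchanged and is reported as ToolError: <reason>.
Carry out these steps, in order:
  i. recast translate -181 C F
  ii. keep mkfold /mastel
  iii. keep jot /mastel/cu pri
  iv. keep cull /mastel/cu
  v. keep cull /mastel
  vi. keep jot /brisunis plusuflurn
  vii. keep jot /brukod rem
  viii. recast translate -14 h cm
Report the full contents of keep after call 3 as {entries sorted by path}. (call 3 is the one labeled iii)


-- 1. recast translate(v='-181', u_from='C', u_to='F') ~> -1469/5
-- 2. keep mkfold(p='/mastel') ~> ok
-- 3. keep jot(p='/mastel/cu', c='pri') ~> created
-- 4. keep cull(p='/mastel/cu') ~> ok
-- 5. keep cull(p='/mastel') ~> ok
-- 6. keep jot(p='/brisunis', c='plusuflurn') ~> created
-- 7. keep jot(p='/brukod', c='rem') ~> created
-- 8. recast translate(v='-14', u_from='h', u_to='cm') ~> ToolError: incompatible units

Answer: {ku_us/, mastel/, mastel/cu=pri}


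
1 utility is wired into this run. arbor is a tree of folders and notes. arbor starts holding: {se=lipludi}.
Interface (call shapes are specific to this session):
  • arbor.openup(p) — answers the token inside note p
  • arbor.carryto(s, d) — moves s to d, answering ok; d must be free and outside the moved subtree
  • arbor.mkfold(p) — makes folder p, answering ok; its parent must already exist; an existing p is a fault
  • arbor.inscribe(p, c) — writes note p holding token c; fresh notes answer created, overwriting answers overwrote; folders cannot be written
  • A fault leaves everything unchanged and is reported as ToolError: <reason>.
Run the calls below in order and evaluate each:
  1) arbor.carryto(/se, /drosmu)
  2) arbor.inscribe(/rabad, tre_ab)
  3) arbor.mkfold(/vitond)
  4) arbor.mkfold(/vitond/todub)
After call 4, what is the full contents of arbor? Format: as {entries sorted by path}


% carryto s='/se' d='/drosmu'
[out] ok
% inscribe p='/rabad' c='tre_ab'
[out] created
% mkfold p='/vitond'
[out] ok
% mkfold p='/vitond/todub'
[out] ok

Answer: {drosmu=lipludi, rabad=tre_ab, vitond/, vitond/todub/}


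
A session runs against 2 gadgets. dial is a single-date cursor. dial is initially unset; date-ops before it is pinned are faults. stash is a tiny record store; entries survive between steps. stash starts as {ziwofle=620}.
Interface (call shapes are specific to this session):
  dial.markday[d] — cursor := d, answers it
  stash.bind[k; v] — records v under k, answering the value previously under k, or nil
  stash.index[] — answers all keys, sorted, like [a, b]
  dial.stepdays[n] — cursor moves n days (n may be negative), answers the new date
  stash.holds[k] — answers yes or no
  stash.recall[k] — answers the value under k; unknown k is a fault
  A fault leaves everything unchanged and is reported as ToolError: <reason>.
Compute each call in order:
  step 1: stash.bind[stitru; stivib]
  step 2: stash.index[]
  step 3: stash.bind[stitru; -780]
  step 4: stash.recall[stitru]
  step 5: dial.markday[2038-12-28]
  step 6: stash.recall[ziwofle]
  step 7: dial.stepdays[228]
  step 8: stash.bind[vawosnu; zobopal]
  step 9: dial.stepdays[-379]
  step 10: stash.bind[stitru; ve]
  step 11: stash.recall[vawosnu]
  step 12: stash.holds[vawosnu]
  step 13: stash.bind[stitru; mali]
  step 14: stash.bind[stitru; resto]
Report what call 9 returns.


-> bind(k='stitru', v='stivib')
<- nil
-> index()
<- [stitru, ziwofle]
-> bind(k='stitru', v='-780')
<- stivib
-> recall(k='stitru')
<- -780
-> markday(d='2038-12-28')
<- 2038-12-28
-> recall(k='ziwofle')
<- 620
-> stepdays(n='228')
<- 2039-08-13
-> bind(k='vawosnu', v='zobopal')
<- nil
-> stepdays(n='-379')
<- 2038-07-30
-> bind(k='stitru', v='ve')
<- -780
-> recall(k='vawosnu')
<- zobopal
-> holds(k='vawosnu')
<- yes
-> bind(k='stitru', v='mali')
<- ve
-> bind(k='stitru', v='resto')
<- mali

Answer: 2038-07-30


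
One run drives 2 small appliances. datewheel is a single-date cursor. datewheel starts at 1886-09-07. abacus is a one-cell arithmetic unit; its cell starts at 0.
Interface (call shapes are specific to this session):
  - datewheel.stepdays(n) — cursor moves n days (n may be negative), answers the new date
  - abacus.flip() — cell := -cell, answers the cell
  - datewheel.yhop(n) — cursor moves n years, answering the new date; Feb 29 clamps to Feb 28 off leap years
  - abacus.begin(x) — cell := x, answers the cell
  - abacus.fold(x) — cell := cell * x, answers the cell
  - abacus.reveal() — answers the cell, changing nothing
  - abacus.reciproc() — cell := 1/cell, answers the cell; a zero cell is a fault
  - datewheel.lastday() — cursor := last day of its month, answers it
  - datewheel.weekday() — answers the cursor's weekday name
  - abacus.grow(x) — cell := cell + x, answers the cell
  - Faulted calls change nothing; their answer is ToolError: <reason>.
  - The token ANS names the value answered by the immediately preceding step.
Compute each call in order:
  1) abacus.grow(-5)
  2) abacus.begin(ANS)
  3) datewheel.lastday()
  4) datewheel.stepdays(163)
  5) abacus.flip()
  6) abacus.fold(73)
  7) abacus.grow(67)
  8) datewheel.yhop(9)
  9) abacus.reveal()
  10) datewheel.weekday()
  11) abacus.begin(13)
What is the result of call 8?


Answer: 1896-03-12

Derivation:
Now I run abacus.grow with x='-5', and observe -5.
I invoke abacus.begin with x='ANS', giving -5.
I invoke datewheel.lastday: 1886-09-30.
Next I call datewheel.stepdays with n='163', and get 1887-03-12.
Invoking abacus.flip(), and get 5.
Then abacus.fold with x='73', → 365.
I run abacus.grow with x='67', and see 432.
Using datewheel.yhop with n='9', and get 1896-03-12.
Next I call abacus.reveal(), and get 432.
Then datewheel.weekday(): Thursday.
Next I call abacus.begin with x='13': 13.


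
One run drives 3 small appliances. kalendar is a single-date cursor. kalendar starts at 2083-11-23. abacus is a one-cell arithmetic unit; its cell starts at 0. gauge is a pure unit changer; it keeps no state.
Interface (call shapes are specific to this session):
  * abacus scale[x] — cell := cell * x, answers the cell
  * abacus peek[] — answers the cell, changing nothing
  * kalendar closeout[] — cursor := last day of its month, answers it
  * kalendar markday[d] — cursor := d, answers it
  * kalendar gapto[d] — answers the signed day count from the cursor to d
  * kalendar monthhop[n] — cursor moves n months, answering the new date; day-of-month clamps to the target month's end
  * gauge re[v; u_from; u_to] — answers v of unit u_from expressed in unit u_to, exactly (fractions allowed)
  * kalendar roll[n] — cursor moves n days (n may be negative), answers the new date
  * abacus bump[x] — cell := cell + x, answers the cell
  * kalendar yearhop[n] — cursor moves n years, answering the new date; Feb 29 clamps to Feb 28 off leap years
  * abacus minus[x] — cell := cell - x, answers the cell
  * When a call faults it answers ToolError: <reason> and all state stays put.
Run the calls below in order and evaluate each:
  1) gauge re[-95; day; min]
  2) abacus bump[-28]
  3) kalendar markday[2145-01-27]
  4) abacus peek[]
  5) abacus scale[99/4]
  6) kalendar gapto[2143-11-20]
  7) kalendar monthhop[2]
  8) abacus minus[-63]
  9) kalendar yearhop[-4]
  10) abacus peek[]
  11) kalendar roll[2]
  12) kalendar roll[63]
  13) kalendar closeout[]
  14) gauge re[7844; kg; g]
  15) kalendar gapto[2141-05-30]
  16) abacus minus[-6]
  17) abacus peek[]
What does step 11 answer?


Answer: 2141-03-29

Derivation:
[in] gauge re v=-95 u_from=day u_to=min
= -136800
[in] abacus bump x=-28
= -28
[in] kalendar markday d=2145-01-27
= 2145-01-27
[in] abacus peek
= -28
[in] abacus scale x=99/4
= -693
[in] kalendar gapto d=2143-11-20
= -434
[in] kalendar monthhop n=2
= 2145-03-27
[in] abacus minus x=-63
= -630
[in] kalendar yearhop n=-4
= 2141-03-27
[in] abacus peek
= -630
[in] kalendar roll n=2
= 2141-03-29
[in] kalendar roll n=63
= 2141-05-31
[in] kalendar closeout
= 2141-05-31
[in] gauge re v=7844 u_from=kg u_to=g
= 7844000
[in] kalendar gapto d=2141-05-30
= -1
[in] abacus minus x=-6
= -624
[in] abacus peek
= -624


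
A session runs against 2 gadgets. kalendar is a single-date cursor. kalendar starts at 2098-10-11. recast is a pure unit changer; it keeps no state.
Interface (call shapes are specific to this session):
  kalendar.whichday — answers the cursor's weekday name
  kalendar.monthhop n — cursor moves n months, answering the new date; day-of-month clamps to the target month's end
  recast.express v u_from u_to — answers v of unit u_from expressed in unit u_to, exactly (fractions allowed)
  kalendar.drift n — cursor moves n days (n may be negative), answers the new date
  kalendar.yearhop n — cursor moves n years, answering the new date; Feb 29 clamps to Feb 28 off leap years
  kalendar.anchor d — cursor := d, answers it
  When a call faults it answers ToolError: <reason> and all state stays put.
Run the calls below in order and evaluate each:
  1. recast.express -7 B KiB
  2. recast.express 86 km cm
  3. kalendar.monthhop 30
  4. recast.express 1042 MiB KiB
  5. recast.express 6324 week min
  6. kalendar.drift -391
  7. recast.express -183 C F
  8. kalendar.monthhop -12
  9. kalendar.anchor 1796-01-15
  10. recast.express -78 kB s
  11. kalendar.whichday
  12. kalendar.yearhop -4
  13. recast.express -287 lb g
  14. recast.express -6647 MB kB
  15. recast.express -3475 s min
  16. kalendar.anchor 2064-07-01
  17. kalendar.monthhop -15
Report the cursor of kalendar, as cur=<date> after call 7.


CALL recast.express[v: -7; u_from: B; u_to: KiB]
RET  -7/1024
CALL recast.express[v: 86; u_from: km; u_to: cm]
RET  8600000
CALL kalendar.monthhop[n: 30]
RET  2101-04-11
CALL recast.express[v: 1042; u_from: MiB; u_to: KiB]
RET  1067008
CALL recast.express[v: 6324; u_from: week; u_to: min]
RET  63745920
CALL kalendar.drift[n: -391]
RET  2100-03-16
CALL recast.express[v: -183; u_from: C; u_to: F]
RET  -1487/5
CALL kalendar.monthhop[n: -12]
RET  2099-03-16
CALL kalendar.anchor[d: 1796-01-15]
RET  1796-01-15
CALL recast.express[v: -78; u_from: kB; u_to: s]
RET  ToolError: incompatible units
CALL kalendar.whichday[]
RET  Friday
CALL kalendar.yearhop[n: -4]
RET  1792-01-15
CALL recast.express[v: -287; u_from: lb; u_to: g]
RET  -13018101019/100000
CALL recast.express[v: -6647; u_from: MB; u_to: kB]
RET  -6647000
CALL recast.express[v: -3475; u_from: s; u_to: min]
RET  -695/12
CALL kalendar.anchor[d: 2064-07-01]
RET  2064-07-01
CALL kalendar.monthhop[n: -15]
RET  2063-04-01

Answer: cur=2100-03-16


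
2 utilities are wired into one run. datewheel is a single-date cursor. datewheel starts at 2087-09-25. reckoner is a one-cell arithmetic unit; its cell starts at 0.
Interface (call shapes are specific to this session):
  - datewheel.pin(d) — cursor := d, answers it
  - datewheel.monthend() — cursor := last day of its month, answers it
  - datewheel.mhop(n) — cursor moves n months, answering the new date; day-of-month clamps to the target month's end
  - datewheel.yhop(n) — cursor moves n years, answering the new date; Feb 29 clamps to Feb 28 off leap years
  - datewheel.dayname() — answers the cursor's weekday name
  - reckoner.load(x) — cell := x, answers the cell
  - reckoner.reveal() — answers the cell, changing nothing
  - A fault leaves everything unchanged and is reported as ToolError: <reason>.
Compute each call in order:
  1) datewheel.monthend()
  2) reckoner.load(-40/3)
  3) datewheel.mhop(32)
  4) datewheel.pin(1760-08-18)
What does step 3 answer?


Answer: 2090-05-30

Derivation:
>>> datewheel.monthend
[out] 2087-09-30
>>> reckoner.load -40/3
[out] -40/3
>>> datewheel.mhop 32
[out] 2090-05-30
>>> datewheel.pin 1760-08-18
[out] 1760-08-18


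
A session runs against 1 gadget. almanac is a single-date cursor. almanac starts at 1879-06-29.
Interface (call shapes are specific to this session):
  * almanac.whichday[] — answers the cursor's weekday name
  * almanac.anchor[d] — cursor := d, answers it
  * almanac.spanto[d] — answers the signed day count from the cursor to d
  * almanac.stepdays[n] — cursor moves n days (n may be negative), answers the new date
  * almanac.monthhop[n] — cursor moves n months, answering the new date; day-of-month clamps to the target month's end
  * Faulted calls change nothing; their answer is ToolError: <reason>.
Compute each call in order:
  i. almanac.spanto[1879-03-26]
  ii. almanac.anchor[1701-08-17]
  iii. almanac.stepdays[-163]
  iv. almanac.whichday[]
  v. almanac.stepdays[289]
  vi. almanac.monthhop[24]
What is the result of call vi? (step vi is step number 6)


Answer: 1703-12-21

Derivation:
Act: almanac.spanto[d→1879-03-26]
Obs: -95
Act: almanac.anchor[d→1701-08-17]
Obs: 1701-08-17
Act: almanac.stepdays[n→-163]
Obs: 1701-03-07
Act: almanac.whichday[]
Obs: Monday
Act: almanac.stepdays[n→289]
Obs: 1701-12-21
Act: almanac.monthhop[n→24]
Obs: 1703-12-21


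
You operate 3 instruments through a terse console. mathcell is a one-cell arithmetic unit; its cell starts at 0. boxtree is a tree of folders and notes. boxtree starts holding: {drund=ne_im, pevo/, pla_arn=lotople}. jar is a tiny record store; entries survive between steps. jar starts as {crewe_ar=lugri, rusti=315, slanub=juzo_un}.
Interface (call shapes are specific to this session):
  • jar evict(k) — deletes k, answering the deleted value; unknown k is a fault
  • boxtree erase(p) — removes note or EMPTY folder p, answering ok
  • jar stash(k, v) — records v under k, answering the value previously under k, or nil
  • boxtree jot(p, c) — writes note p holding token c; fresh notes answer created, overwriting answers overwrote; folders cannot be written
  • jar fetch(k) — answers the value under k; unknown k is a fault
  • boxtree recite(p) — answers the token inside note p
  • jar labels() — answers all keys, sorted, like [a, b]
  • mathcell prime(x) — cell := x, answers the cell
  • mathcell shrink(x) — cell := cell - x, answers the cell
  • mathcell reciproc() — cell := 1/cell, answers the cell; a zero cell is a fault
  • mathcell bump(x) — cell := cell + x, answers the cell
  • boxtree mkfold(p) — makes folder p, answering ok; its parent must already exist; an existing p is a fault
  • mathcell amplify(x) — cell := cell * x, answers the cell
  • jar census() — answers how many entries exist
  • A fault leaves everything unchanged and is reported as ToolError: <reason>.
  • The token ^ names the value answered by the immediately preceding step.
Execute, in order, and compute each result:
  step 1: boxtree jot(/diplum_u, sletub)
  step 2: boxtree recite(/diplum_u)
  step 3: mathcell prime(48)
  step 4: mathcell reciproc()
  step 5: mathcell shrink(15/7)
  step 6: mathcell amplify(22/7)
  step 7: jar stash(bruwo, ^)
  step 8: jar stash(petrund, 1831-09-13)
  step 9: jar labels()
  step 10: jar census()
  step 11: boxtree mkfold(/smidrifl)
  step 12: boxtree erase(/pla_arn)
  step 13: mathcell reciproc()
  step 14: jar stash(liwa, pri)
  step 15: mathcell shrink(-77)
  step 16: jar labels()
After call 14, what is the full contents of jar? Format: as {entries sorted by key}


Answer: {bruwo=-7843/1176, crewe_ar=lugri, liwa=pri, petrund=1831-09-13, rusti=315, slanub=juzo_un}

Derivation:
~$ boxtree jot p='/diplum_u' c='sletub'
= created
~$ boxtree recite p='/diplum_u'
= sletub
~$ mathcell prime x='48'
= 48
~$ mathcell reciproc
= 1/48
~$ mathcell shrink x='15/7'
= -713/336
~$ mathcell amplify x='22/7'
= -7843/1176
~$ jar stash k='bruwo' v='^'
= nil
~$ jar stash k='petrund' v='1831-09-13'
= nil
~$ jar labels
= [bruwo, crewe_ar, petrund, rusti, slanub]
~$ jar census
= 5
~$ boxtree mkfold p='/smidrifl'
= ok
~$ boxtree erase p='/pla_arn'
= ok
~$ mathcell reciproc
= -1176/7843
~$ jar stash k='liwa' v='pri'
= nil
~$ mathcell shrink x='-77'
= 602735/7843
~$ jar labels
= [bruwo, crewe_ar, liwa, petrund, rusti, slanub]


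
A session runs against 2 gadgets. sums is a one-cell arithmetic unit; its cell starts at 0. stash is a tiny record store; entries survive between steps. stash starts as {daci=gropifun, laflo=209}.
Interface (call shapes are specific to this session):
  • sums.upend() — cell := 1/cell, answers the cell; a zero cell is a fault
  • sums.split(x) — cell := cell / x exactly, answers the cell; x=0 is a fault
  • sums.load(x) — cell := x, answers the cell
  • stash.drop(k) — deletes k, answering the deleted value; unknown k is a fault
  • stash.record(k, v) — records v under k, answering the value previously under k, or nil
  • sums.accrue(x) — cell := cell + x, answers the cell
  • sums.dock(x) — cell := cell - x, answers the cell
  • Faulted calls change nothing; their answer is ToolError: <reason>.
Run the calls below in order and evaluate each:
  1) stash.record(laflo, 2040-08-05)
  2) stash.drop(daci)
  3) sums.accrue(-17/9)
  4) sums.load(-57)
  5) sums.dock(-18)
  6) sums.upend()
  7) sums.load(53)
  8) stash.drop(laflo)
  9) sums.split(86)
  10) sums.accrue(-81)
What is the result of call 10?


·→ stash.record(k→laflo, v→2040-08-05)
·← 209
·→ stash.drop(k→daci)
·← gropifun
·→ sums.accrue(x→-17/9)
·← -17/9
·→ sums.load(x→-57)
·← -57
·→ sums.dock(x→-18)
·← -39
·→ sums.upend()
·← -1/39
·→ sums.load(x→53)
·← 53
·→ stash.drop(k→laflo)
·← 2040-08-05
·→ sums.split(x→86)
·← 53/86
·→ sums.accrue(x→-81)
·← -6913/86

Answer: -6913/86


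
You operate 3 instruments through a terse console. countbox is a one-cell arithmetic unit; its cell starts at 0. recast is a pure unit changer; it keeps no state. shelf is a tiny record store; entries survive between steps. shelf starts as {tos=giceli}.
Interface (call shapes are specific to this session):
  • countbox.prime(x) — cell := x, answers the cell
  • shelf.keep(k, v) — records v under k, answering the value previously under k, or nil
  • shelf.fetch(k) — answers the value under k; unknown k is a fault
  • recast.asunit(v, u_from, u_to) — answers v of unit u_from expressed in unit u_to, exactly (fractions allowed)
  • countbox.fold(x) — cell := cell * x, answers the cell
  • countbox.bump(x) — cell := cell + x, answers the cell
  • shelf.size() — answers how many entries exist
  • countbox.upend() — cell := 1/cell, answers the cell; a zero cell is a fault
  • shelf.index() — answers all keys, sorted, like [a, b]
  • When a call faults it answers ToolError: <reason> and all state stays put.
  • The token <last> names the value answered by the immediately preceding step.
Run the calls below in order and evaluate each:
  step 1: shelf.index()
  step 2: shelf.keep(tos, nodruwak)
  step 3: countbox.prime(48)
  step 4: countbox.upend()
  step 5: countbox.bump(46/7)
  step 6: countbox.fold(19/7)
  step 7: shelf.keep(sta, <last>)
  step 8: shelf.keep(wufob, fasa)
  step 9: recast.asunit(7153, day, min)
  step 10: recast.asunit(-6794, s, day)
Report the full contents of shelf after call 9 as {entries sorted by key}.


Do: shelf.index[]
See: [tos]
Do: shelf.keep[k='tos'; v='nodruwak']
See: giceli
Do: countbox.prime[x='48']
See: 48
Do: countbox.upend[]
See: 1/48
Do: countbox.bump[x='46/7']
See: 2215/336
Do: countbox.fold[x='19/7']
See: 42085/2352
Do: shelf.keep[k='sta'; v='<last>']
See: nil
Do: shelf.keep[k='wufob'; v='fasa']
See: nil
Do: recast.asunit[v='7153'; u_from='day'; u_to='min']
See: 10300320
Do: recast.asunit[v='-6794'; u_from='s'; u_to='day']
See: -3397/43200

Answer: {sta=42085/2352, tos=nodruwak, wufob=fasa}


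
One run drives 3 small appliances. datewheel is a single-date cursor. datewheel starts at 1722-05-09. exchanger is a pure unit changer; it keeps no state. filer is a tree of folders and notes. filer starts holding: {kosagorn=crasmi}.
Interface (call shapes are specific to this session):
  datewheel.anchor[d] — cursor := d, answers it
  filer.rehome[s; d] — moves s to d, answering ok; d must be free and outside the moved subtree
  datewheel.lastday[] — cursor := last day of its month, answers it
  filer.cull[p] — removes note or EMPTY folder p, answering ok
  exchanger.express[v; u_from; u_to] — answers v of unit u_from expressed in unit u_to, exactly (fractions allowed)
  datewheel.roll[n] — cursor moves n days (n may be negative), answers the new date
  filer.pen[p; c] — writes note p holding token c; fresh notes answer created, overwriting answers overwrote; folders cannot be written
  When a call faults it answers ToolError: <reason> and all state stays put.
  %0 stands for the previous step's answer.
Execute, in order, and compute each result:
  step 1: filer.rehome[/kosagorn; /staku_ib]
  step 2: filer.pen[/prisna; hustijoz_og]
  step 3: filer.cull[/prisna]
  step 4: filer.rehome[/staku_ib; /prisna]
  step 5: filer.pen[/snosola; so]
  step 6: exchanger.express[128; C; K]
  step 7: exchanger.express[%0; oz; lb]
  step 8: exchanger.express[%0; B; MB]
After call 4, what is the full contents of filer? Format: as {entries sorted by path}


Answer: {prisna=crasmi}

Derivation:
Now I run filer.rehome with s→/kosagorn, d→/staku_ib, — result: ok.
I use filer.pen with p→/prisna, c→hustijoz_og, and get created.
Using filer.cull with p→/prisna: ok.
Now I run filer.rehome with s→/staku_ib, d→/prisna, → ok.
I use filer.pen with p→/snosola, c→so, and get created.
Invoking exchanger.express with v→128, u_from→C, u_to→K: 8023/20.
Next I call exchanger.express with v→%0, u_from→oz, u_to→lb: 8023/320.
Now I run exchanger.express with v→%0, u_from→B, u_to→MB, which returns 8023/320000000.


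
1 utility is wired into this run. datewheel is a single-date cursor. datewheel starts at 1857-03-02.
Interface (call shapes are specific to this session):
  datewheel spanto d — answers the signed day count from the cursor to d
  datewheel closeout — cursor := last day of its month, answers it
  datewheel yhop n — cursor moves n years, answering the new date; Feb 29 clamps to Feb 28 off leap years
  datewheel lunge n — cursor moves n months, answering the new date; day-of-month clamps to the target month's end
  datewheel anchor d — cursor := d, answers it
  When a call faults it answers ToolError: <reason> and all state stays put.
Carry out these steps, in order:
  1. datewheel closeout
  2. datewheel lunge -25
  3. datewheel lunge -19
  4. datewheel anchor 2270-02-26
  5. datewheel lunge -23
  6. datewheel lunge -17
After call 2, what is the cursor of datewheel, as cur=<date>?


>> datewheel closeout()
<< 1857-03-31
>> datewheel lunge(n: -25)
<< 1855-02-28
>> datewheel lunge(n: -19)
<< 1853-07-28
>> datewheel anchor(d: 2270-02-26)
<< 2270-02-26
>> datewheel lunge(n: -23)
<< 2268-03-26
>> datewheel lunge(n: -17)
<< 2266-10-26

Answer: cur=1855-02-28


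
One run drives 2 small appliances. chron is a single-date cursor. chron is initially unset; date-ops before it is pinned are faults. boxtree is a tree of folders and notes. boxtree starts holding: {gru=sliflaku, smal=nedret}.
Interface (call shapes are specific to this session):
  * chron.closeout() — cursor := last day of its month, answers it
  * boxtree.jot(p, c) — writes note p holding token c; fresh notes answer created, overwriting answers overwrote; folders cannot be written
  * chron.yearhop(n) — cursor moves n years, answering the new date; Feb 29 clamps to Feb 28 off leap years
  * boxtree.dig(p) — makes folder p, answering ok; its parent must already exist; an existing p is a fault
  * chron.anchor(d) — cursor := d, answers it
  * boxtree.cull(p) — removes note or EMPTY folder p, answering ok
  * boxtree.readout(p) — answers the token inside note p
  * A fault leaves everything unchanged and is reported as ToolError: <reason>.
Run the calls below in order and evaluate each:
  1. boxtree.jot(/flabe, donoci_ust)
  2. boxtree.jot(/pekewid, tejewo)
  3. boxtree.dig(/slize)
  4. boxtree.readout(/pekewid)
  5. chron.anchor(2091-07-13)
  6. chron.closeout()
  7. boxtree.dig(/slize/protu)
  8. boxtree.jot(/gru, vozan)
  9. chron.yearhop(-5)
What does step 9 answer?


~$ boxtree.jot p='/flabe' c='donoci_ust'
= created
~$ boxtree.jot p='/pekewid' c='tejewo'
= created
~$ boxtree.dig p='/slize'
= ok
~$ boxtree.readout p='/pekewid'
= tejewo
~$ chron.anchor d='2091-07-13'
= 2091-07-13
~$ chron.closeout
= 2091-07-31
~$ boxtree.dig p='/slize/protu'
= ok
~$ boxtree.jot p='/gru' c='vozan'
= overwrote
~$ chron.yearhop n='-5'
= 2086-07-31

Answer: 2086-07-31


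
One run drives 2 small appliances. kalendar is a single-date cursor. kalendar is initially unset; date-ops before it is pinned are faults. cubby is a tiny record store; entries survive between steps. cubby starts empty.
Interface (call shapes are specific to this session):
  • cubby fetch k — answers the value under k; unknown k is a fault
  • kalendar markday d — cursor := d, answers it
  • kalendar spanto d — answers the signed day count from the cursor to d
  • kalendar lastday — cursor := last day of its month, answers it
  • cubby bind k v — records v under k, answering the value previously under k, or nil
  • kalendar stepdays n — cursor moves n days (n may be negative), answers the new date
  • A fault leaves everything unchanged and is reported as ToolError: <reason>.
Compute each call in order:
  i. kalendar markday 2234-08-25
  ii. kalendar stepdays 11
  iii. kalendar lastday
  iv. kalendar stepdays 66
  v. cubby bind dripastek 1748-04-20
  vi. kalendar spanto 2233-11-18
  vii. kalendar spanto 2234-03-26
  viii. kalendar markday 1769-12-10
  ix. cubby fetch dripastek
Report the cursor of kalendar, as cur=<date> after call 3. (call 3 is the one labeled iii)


Now I run kalendar markday on d='2234-08-25', → 2234-08-25.
Calling kalendar stepdays on n='11', yielding 2234-09-05.
Now I run kalendar lastday, and observe 2234-09-30.
I try kalendar stepdays on n='66', and get 2234-12-05.
I use cubby bind on k='dripastek', v='1748-04-20', → nil.
I try kalendar spanto on d='2233-11-18', giving -382.
Invoking kalendar spanto on d='2234-03-26', which returns -254.
Calling kalendar markday on d='1769-12-10': 1769-12-10.
I invoke cubby fetch on k='dripastek', and get 1748-04-20.

Answer: cur=2234-09-30


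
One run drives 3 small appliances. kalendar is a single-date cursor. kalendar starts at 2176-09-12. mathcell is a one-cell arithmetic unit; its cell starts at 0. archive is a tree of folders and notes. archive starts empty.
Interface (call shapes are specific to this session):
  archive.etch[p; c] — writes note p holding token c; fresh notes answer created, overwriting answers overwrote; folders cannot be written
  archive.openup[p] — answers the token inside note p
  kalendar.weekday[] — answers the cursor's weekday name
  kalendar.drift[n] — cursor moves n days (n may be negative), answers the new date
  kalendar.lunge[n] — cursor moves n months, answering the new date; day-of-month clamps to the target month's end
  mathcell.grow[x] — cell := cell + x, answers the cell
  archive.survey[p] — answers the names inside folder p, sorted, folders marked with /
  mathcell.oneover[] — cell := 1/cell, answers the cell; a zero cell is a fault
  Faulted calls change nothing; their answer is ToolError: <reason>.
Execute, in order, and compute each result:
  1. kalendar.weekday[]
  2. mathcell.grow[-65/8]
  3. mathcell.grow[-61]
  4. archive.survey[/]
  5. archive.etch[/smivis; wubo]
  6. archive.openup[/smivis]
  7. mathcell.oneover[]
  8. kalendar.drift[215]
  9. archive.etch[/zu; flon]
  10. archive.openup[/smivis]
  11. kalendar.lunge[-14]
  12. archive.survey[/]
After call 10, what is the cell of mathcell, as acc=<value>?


Invoking kalendar.weekday(), and get Thursday.
Calling mathcell.grow using x=-65/8: -65/8.
Then mathcell.grow using x=-61, — result: -553/8.
I call archive.survey using p=/, which returns [].
I call archive.etch using p=/smivis, c=wubo, and get created.
Calling archive.openup using p=/smivis: wubo.
I try mathcell.oneover, yielding -8/553.
Using kalendar.drift using n=215, yielding 2177-04-15.
Next I call archive.etch using p=/zu, c=flon, → created.
Invoking archive.openup using p=/smivis, which returns wubo.
Now I run kalendar.lunge using n=-14: 2176-02-15.
Next I call archive.survey using p=/, yielding [smivis, zu].

Answer: acc=-8/553


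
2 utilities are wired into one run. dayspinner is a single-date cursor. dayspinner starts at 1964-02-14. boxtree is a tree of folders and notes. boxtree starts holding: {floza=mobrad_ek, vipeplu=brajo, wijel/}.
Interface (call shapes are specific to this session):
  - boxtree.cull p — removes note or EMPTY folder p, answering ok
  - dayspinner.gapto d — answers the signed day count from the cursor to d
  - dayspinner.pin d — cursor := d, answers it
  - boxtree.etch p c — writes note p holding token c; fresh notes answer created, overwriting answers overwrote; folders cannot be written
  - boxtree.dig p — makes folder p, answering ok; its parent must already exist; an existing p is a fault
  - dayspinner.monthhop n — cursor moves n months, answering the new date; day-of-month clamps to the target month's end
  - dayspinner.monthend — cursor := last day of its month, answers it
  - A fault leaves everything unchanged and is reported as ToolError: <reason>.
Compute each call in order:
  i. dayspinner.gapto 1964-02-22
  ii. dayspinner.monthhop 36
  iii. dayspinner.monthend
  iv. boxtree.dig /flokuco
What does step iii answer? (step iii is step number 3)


Act: gapto[1964-02-22]
Obs: 8
Act: monthhop[36]
Obs: 1967-02-14
Act: monthend[]
Obs: 1967-02-28
Act: dig[/flokuco]
Obs: ok

Answer: 1967-02-28
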